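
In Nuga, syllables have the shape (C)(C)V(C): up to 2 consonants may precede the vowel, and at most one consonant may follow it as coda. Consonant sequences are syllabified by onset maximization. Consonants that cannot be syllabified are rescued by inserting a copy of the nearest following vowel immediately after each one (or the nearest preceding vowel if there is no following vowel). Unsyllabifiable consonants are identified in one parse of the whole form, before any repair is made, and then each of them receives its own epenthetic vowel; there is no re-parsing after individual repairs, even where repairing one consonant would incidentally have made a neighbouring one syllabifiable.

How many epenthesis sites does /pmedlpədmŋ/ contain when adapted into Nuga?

The unsyllabifiable consonants are /m/, /ŋ/; each receives one epenthetic vowel.

2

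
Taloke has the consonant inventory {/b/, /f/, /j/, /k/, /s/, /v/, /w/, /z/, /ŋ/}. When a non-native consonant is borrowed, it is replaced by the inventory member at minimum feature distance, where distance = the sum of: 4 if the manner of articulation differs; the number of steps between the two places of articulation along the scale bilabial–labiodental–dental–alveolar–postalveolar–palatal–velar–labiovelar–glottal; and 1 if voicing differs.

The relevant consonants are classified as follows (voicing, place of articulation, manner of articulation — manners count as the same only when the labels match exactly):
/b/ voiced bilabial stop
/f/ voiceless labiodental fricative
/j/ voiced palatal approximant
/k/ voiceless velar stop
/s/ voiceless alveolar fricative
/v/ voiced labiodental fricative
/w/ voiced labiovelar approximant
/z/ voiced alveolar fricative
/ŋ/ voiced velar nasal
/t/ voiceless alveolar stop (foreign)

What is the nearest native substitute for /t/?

/k/ is closest: same manner (stop), place distance 3 (alveolar→velar), same voicing; total 3. Next closest is /b/ at distance 4.

k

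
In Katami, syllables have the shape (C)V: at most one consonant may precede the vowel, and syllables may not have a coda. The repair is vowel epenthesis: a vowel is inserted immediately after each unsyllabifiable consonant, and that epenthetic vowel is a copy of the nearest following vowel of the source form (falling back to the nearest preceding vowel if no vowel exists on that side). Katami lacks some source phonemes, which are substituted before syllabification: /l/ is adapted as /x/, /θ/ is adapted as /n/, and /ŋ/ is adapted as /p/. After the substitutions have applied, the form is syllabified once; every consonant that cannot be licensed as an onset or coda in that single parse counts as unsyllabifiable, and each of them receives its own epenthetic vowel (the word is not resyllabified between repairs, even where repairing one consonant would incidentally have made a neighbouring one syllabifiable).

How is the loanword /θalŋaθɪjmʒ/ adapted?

naxapanɪjɪmɪʒɪ

Substitution: /θ/ → /n/, /l/ → /x/, /ŋ/ → /p/, giving /naxpanɪjmʒ/.
The consonants /x/, /j/, /m/, /ʒ/ cannot be parsed into a legal (C)V syllable (no codas are permitted; onsets are limited to one consonant).
Each unlicensed consonant becomes the onset of a new syllable: /x/ → /xa/, /j/ → /jɪ/, /m/ → /mɪ/, /ʒ/ → /ʒɪ/.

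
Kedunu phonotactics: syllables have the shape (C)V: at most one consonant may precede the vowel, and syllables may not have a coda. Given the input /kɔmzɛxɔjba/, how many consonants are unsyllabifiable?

2

Syllabifying with onset maximization leaves /m/, /j/ stranded (no codas are permitted; onsets are limited to one consonant).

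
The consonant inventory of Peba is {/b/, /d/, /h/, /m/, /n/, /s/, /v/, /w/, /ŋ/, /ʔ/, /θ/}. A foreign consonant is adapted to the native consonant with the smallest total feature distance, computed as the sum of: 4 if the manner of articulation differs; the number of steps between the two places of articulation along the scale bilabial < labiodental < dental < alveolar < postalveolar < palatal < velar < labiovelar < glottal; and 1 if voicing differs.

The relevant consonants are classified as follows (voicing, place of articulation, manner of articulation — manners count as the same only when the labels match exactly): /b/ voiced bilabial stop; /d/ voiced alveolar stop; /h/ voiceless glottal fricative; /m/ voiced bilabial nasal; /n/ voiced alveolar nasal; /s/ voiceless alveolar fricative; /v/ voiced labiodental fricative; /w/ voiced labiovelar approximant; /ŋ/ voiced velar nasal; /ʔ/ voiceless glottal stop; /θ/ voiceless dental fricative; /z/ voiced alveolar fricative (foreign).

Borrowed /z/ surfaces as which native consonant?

s

/s/ is closest: same manner (fricative), place distance 0 (alveolar→alveolar), voicing differs (+1); total 1. Next closest is /v/ at distance 2.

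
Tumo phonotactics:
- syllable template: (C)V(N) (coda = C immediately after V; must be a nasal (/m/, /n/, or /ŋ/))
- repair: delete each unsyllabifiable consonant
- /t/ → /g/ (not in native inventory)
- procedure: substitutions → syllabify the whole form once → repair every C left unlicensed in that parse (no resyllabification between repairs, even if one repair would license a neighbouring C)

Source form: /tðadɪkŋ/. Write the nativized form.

ðadɪ

Substitution: /t/ → /g/, giving /gðadɪkŋ/.
Syllabifying with onset maximization leaves /g/, /k/, /ŋ/ stranded (only a nasal (/m/, /n/, or /ŋ/) is licensed in coda position; onsets are limited to one consonant).
Each unlicensed consonant is deleted: /g/, /k/, /ŋ/.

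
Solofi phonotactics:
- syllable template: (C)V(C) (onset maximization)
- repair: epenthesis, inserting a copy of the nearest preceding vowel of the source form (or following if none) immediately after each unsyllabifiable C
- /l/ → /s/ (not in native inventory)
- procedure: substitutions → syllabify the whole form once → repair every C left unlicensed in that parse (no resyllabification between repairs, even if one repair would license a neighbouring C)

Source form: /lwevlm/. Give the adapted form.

Substitution: /l/ → /s/, giving /swevsm/.
Under (C)V(C), the unsyllabifiable consonants are /s/, /s/, /m/ (at most one coda consonant is licensed; onsets are limited to one consonant).
Epenthesis after each stranded consonant: /s/ → /se/, /s/ → /se/, /m/ → /me/.

sewevseme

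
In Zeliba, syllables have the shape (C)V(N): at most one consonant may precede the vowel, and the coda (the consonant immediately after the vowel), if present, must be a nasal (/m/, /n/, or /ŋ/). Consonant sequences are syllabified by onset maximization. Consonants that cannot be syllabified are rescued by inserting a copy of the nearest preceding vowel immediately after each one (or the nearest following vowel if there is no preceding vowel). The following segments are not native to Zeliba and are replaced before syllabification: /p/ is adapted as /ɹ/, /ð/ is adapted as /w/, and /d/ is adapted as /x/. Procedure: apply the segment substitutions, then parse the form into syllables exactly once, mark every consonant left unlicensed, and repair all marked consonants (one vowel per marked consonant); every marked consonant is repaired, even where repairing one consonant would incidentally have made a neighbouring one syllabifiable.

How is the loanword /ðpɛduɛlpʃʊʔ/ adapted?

wɛɹɛxuɛlɛɹɛʃʊʔʊ

Substitution: /ð/ → /w/, /p/ → /ɹ/, /d/ → /x/, giving /wɹɛxuɛlɹʃʊʔ/.
Under (C)V(N), the unsyllabifiable consonants are /w/, /l/, /ɹ/, /ʔ/ (only a nasal (/m/, /n/, or /ŋ/) is licensed in coda position; onsets are limited to one consonant).
Epenthesis after each stranded consonant: /w/ → /wɛ/, /l/ → /lɛ/, /ɹ/ → /ɹɛ/, /ʔ/ → /ʔʊ/.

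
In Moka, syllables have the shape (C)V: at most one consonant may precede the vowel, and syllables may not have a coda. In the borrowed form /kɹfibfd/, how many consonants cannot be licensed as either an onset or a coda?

5

Under (C)V, the unsyllabifiable consonants are /k/, /ɹ/, /b/, /f/, /d/ (no codas are permitted; onsets are limited to one consonant).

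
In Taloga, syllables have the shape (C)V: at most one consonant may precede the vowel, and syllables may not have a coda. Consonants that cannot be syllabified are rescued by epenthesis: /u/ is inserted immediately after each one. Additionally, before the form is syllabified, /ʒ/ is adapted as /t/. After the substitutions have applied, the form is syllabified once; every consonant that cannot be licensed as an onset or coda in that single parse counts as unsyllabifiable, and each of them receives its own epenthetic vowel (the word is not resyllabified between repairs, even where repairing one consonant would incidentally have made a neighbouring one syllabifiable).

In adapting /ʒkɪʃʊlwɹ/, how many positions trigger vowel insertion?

4

After substitution the input is /tkɪʃʊlwɹ/.
The unsyllabifiable consonants are /t/, /l/, /w/, /ɹ/; each receives one epenthetic vowel.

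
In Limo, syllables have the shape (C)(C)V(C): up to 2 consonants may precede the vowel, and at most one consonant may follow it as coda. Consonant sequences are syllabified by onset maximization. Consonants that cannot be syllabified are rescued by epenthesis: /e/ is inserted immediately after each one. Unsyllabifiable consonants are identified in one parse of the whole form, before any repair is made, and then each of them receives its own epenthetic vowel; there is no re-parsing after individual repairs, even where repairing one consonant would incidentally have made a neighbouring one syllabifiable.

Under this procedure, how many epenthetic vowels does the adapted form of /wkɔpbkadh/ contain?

1

The unsyllabifiable consonants are /h/; each receives one epenthetic vowel.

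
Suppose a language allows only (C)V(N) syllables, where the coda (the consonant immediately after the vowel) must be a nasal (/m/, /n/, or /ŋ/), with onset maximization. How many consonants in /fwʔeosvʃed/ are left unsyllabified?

5

Under (C)V(N), the unsyllabifiable consonants are /f/, /w/, /s/, /v/, /d/ (only a nasal (/m/, /n/, or /ŋ/) is licensed in coda position; onsets are limited to one consonant).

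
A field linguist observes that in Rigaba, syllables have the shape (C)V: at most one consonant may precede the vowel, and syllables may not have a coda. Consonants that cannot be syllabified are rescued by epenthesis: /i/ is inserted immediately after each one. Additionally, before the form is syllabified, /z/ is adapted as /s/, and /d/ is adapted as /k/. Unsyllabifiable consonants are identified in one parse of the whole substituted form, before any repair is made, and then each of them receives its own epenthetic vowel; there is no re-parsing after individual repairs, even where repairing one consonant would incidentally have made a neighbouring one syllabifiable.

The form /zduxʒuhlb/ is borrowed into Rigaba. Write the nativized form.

sikuxiʒuhilibi

Substitution: /z/ → /s/, /d/ → /k/, giving /skuxʒuhlb/.
Syllabifying with onset maximization leaves /s/, /x/, /h/, /l/, /b/ stranded (no codas are permitted; onsets are limited to one consonant).
Epenthesis after each stranded consonant: /s/ → /si/, /x/ → /xi/, /h/ → /hi/, /l/ → /li/, /b/ → /bi/.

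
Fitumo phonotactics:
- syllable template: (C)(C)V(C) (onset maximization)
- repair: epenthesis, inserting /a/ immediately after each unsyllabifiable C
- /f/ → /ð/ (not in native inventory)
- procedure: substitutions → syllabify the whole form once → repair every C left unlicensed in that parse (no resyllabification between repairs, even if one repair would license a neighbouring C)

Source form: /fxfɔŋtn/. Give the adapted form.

ðaxðɔŋtana

Substitution: /f/ → /ð/, giving /ðxðɔŋtn/.
Under (C)(C)V(C), the unsyllabifiable consonants are /ð/, /t/, /n/ (at most one coda consonant is licensed; onsets may contain at most 2 consonants).
Inserting the epenthetic vowel yields /ð/ → /ða/, /t/ → /ta/, /n/ → /na/.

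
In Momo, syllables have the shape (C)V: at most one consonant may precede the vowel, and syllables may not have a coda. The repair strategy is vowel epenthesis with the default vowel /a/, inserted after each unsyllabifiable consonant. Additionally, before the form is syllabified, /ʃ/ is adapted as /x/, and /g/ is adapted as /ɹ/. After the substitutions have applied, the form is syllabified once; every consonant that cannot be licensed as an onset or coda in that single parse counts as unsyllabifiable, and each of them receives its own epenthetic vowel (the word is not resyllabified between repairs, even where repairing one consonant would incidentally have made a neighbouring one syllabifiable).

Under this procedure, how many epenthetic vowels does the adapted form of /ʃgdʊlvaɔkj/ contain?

After substitution the input is /xɹdʊlvaɔkj/.
The unsyllabifiable consonants are /x/, /ɹ/, /l/, /k/, /j/; each receives one epenthetic vowel.

5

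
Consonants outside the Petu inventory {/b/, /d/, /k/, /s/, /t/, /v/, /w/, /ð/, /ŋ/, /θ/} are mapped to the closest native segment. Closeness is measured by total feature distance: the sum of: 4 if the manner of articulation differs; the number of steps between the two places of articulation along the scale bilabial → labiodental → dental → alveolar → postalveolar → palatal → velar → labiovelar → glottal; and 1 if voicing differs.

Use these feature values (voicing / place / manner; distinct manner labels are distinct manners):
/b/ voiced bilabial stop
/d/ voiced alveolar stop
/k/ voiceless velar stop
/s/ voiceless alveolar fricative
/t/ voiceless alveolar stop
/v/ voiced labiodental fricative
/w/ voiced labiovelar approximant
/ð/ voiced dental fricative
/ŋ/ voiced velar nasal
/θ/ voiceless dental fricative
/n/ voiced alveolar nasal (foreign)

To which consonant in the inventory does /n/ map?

ŋ

/ŋ/ is closest: same manner (nasal), place distance 3 (alveolar→velar), same voicing; total 3. Next closest is /d/ at distance 4.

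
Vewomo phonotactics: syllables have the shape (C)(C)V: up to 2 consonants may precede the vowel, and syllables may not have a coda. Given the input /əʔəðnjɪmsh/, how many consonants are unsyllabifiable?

4

The consonants /ð/, /m/, /s/, /h/ cannot be parsed into a legal (C)(C)V syllable (no codas are permitted; onsets may contain at most 2 consonants).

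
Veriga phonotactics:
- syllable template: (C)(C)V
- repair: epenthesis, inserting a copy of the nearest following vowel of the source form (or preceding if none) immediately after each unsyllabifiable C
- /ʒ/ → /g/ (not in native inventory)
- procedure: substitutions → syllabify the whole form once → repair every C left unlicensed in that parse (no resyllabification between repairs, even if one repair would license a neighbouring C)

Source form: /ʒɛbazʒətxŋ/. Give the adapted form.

Substitution: /ʒ/ → /g/, giving /gɛbazgətxŋ/.
Under (C)(C)V, the unsyllabifiable consonants are /t/, /x/, /ŋ/ (no codas are permitted; onsets may contain at most 2 consonants).
Epenthesis after each stranded consonant: /t/ → /tə/, /x/ → /xə/, /ŋ/ → /ŋə/.

gɛbazgətəxəŋə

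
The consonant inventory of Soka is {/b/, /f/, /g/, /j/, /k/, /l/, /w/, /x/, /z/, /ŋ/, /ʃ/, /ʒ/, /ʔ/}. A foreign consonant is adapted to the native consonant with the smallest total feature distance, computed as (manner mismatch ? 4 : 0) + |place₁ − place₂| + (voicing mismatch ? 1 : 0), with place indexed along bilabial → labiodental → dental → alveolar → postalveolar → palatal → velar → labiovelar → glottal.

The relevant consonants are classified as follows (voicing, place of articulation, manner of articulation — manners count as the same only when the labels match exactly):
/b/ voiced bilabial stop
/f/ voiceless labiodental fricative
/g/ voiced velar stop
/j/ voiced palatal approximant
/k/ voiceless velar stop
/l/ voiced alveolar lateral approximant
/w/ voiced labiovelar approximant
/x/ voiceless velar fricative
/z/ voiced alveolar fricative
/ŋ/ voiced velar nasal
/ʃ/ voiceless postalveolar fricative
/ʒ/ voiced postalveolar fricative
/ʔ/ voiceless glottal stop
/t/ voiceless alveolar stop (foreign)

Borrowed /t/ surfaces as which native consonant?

/k/ is closest: same manner (stop), place distance 3 (alveolar→velar), same voicing; total 3. Next closest is /b/ at distance 4.

k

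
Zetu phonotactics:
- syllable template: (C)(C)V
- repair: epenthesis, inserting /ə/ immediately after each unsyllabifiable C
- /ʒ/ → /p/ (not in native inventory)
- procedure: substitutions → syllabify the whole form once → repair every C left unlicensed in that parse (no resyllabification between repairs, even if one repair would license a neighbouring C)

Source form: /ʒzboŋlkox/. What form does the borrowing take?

pəzboŋəlkoxə

Substitution: /ʒ/ → /p/, giving /pzboŋlkox/.
Under (C)(C)V, the unsyllabifiable consonants are /p/, /ŋ/, /x/ (no codas are permitted; onsets may contain at most 2 consonants).
Epenthesis after each stranded consonant: /p/ → /pə/, /ŋ/ → /ŋə/, /x/ → /xə/.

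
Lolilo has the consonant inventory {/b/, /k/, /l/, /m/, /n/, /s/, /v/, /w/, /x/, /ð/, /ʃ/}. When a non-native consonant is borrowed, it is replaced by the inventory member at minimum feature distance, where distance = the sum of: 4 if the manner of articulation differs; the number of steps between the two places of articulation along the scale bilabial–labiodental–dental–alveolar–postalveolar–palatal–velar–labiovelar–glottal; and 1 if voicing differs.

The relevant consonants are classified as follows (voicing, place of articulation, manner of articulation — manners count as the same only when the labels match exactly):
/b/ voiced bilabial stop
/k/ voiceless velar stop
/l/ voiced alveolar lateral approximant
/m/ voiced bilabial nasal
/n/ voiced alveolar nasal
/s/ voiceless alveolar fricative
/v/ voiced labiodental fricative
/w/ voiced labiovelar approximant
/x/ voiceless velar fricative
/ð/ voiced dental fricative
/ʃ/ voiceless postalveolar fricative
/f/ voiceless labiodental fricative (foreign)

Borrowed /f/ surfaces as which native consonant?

/v/ is closest: same manner (fricative), place distance 0 (labiodental→labiodental), voicing differs (+1); total 1. Next closest is /s/ at distance 2.

v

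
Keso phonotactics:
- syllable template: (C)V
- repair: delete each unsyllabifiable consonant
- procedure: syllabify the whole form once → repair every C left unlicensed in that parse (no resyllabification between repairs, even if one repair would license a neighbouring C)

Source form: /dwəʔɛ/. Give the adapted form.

The consonants /d/ cannot be parsed into a legal (C)V syllable (no codas are permitted; onsets are limited to one consonant).
Deletion applies to /d/.

wəʔɛ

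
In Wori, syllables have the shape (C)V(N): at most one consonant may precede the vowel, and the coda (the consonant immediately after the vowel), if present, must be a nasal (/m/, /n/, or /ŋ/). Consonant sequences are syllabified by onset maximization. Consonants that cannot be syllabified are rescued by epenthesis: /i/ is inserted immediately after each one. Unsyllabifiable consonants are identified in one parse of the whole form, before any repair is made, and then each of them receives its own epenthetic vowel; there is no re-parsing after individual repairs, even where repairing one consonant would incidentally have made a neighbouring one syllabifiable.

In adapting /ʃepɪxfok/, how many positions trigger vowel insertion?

The unsyllabifiable consonants are /x/, /k/; each receives one epenthetic vowel.

2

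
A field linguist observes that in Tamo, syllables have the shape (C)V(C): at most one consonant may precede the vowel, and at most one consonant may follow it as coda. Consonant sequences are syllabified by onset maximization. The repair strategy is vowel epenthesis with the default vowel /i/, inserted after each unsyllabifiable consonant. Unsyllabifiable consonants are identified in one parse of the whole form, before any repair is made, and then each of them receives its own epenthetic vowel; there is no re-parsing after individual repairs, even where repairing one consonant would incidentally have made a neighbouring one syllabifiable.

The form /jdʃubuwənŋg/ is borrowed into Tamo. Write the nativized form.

Syllabifying with onset maximization leaves /j/, /d/, /ŋ/, /g/ stranded (at most one coda consonant is licensed; onsets are limited to one consonant).
Inserting the epenthetic vowel yields /j/ → /ji/, /d/ → /di/, /ŋ/ → /ŋi/, /g/ → /gi/.

jidiʃubuwənŋigi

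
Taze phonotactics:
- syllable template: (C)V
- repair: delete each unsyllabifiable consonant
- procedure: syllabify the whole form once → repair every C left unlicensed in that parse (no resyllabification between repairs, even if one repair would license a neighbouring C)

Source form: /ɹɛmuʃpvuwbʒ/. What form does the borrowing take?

ɹɛmuvu

Syllabifying with onset maximization leaves /ʃ/, /p/, /w/, /b/, /ʒ/ stranded (no codas are permitted; onsets are limited to one consonant).
Deletion applies to /ʃ/, /p/, /w/, /b/, /ʒ/.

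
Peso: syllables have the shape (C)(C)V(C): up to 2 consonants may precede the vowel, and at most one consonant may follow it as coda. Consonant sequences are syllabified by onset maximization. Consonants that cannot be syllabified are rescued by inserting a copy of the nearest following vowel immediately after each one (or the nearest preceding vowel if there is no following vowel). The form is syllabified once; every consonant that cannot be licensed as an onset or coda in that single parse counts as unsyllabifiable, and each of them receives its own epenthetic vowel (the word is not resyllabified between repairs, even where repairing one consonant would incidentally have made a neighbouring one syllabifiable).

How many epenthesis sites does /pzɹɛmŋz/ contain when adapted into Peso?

3

The unsyllabifiable consonants are /p/, /ŋ/, /z/; each receives one epenthetic vowel.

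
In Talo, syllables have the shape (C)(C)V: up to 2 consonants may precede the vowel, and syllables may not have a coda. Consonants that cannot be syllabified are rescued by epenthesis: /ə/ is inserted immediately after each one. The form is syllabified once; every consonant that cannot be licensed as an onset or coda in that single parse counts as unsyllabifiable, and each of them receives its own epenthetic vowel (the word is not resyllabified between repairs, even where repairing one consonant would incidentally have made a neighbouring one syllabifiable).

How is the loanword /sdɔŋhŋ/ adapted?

sdɔŋəhəŋə

Under (C)(C)V, the unsyllabifiable consonants are /ŋ/, /h/, /ŋ/ (no codas are permitted; onsets may contain at most 2 consonants).
Each unlicensed consonant becomes the onset of a new syllable: /ŋ/ → /ŋə/, /h/ → /hə/, /ŋ/ → /ŋə/.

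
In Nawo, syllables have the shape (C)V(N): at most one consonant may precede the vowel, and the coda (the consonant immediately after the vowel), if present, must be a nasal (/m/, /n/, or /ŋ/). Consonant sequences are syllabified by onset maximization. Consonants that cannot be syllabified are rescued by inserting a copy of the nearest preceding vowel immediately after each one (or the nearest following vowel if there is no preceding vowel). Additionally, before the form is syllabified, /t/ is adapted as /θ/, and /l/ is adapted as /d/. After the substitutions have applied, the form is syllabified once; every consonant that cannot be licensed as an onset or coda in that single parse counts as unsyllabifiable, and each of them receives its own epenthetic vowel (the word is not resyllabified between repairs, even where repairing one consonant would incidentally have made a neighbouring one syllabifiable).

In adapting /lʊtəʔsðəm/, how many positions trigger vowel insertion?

After substitution the input is /dʊθəʔsðəm/.
The unsyllabifiable consonants are /ʔ/, /s/; each receives one epenthetic vowel.

2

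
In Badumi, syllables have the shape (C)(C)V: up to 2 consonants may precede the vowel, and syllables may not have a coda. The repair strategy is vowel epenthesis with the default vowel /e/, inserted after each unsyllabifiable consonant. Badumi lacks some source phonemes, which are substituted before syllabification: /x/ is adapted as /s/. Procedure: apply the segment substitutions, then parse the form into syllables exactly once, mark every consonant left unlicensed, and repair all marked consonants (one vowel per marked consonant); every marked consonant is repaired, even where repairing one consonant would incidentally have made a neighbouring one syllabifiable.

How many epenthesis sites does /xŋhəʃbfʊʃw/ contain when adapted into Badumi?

4

After substitution the input is /sŋhəʃbfʊʃw/.
The unsyllabifiable consonants are /s/, /ʃ/, /ʃ/, /w/; each receives one epenthetic vowel.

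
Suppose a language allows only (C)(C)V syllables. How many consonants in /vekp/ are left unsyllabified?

Under (C)(C)V, the unsyllabifiable consonants are /k/, /p/ (no codas are permitted; onsets may contain at most 2 consonants).

2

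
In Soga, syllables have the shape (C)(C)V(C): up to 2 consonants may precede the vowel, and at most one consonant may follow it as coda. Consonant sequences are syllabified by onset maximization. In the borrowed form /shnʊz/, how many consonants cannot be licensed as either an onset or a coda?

Syllabifying with onset maximization leaves /s/ stranded (at most one coda consonant is licensed; onsets may contain at most 2 consonants).

1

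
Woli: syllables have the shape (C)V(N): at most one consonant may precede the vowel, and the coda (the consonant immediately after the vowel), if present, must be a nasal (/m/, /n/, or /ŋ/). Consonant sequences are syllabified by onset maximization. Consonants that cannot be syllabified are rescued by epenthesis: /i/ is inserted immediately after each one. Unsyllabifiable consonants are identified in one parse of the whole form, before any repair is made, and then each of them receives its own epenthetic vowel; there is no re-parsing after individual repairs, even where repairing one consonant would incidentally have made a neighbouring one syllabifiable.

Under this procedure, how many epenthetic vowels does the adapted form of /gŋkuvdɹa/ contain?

The unsyllabifiable consonants are /g/, /ŋ/, /v/, /d/; each receives one epenthetic vowel.

4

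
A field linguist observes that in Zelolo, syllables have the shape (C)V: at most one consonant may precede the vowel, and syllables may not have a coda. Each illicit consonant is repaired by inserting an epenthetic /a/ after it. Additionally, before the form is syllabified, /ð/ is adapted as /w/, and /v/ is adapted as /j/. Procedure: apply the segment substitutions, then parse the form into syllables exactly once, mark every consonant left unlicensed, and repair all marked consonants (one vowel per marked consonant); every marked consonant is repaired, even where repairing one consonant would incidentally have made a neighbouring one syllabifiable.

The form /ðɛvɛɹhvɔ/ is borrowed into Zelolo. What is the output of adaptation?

Substitution: /ð/ → /w/, /v/ → /j/, giving /wɛjɛɹhjɔ/.
Under (C)V, the unsyllabifiable consonants are /ɹ/, /h/ (no codas are permitted; onsets are limited to one consonant).
Inserting the epenthetic vowel yields /ɹ/ → /ɹa/, /h/ → /ha/.

wɛjɛɹahajɔ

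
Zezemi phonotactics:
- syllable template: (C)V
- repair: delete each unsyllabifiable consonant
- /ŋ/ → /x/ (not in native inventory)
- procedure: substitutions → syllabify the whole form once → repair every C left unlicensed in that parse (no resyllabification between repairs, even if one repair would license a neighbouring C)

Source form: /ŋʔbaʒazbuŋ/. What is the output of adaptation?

baʒabu

Substitution: /ŋ/ → /x/, giving /xʔbaʒazbux/.
Syllabifying with onset maximization leaves /x/, /ʔ/, /z/, /x/ stranded (no codas are permitted; onsets are limited to one consonant).
Deletion applies to /x/, /ʔ/, /z/, /x/.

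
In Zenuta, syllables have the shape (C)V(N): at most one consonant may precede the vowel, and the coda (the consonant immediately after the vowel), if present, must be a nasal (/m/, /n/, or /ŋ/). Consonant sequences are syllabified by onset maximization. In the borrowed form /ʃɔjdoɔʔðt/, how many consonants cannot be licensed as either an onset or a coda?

4

Under (C)V(N), the unsyllabifiable consonants are /j/, /ʔ/, /ð/, /t/ (only a nasal (/m/, /n/, or /ŋ/) is licensed in coda position; onsets are limited to one consonant).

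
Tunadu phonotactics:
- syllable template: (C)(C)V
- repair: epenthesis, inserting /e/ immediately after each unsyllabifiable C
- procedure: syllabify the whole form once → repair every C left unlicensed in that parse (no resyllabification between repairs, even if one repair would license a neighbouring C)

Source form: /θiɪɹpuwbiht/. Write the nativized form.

θiɪɹpuwbihete

Under (C)(C)V, the unsyllabifiable consonants are /h/, /t/ (no codas are permitted; onsets may contain at most 2 consonants).
Epenthesis after each stranded consonant: /h/ → /he/, /t/ → /te/.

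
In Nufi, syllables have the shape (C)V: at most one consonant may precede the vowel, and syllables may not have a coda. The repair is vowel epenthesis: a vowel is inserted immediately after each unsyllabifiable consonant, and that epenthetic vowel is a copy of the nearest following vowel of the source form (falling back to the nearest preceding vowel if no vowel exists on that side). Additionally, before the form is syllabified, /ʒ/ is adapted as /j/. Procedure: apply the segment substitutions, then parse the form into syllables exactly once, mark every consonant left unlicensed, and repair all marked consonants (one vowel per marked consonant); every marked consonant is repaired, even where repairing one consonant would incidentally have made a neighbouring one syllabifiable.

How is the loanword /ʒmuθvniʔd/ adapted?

Substitution: /ʒ/ → /j/, giving /jmuθvniʔd/.
The consonants /j/, /θ/, /v/, /ʔ/, /d/ cannot be parsed into a legal (C)V syllable (no codas are permitted; onsets are limited to one consonant).
Epenthesis after each stranded consonant: /j/ → /ju/, /θ/ → /θi/, /v/ → /vi/, /ʔ/ → /ʔi/, /d/ → /di/.

jumuθiviniʔidi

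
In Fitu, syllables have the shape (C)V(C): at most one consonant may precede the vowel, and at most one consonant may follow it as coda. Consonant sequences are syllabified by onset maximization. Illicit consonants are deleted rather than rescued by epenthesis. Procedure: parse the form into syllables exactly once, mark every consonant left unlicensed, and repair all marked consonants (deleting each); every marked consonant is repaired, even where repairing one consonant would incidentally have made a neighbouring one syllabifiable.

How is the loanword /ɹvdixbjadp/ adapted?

dixjad

Under (C)V(C), the unsyllabifiable consonants are /ɹ/, /v/, /b/, /p/ (at most one coda consonant is licensed; onsets are limited to one consonant).
Each unlicensed consonant is deleted: /ɹ/, /v/, /b/, /p/.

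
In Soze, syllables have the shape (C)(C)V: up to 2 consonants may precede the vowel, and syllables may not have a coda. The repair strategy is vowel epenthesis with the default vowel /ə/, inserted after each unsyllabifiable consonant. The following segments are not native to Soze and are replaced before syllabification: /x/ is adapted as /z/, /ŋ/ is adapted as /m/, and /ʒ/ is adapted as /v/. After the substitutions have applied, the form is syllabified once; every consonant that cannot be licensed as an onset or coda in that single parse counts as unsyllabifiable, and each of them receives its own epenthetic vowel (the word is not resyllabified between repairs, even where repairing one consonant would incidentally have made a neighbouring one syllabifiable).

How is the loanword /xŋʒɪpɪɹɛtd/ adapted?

Substitution: /x/ → /z/, /ŋ/ → /m/, /ʒ/ → /v/, giving /zmvɪpɪɹɛtd/.
Under (C)(C)V, the unsyllabifiable consonants are /z/, /t/, /d/ (no codas are permitted; onsets may contain at most 2 consonants).
Inserting the epenthetic vowel yields /z/ → /zə/, /t/ → /tə/, /d/ → /də/.

zəmvɪpɪɹɛtədə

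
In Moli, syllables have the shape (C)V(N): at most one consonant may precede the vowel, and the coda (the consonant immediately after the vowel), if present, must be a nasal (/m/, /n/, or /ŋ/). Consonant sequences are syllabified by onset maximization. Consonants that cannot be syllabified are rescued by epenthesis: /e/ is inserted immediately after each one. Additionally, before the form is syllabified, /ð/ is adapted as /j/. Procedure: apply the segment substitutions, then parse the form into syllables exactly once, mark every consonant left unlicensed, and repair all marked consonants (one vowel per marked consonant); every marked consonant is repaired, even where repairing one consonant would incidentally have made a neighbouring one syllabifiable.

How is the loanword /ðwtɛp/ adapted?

jewetɛpe

Substitution: /ð/ → /j/, giving /jwtɛp/.
Syllabifying with onset maximization leaves /j/, /w/, /p/ stranded (only a nasal (/m/, /n/, or /ŋ/) is licensed in coda position; onsets are limited to one consonant).
Epenthesis after each stranded consonant: /j/ → /je/, /w/ → /we/, /p/ → /pe/.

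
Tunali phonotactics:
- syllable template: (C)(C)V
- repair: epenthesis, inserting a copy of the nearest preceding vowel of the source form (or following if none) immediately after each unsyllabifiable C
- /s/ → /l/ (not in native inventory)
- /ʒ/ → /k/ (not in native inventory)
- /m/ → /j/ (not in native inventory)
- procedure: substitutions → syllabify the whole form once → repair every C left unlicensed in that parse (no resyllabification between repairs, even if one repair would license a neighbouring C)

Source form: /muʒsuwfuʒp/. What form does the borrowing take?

Substitution: /m/ → /j/, /ʒ/ → /k/, /s/ → /l/, giving /jukluwfukp/.
The consonants /k/, /p/ cannot be parsed into a legal (C)(C)V syllable (no codas are permitted; onsets may contain at most 2 consonants).
Epenthesis after each stranded consonant: /k/ → /ku/, /p/ → /pu/.

jukluwfukupu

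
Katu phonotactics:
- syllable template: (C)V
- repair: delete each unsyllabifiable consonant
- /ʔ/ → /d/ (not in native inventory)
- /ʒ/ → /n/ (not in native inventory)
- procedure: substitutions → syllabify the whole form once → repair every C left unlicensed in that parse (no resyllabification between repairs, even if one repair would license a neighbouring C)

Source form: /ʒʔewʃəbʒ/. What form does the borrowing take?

Substitution: /ʒ/ → /n/, /ʔ/ → /d/, giving /ndewʃəbn/.
Under (C)V, the unsyllabifiable consonants are /n/, /w/, /b/, /n/ (no codas are permitted; onsets are limited to one consonant).
Deleting the stranded consonants removes /n/, /w/, /b/, /n/.

deʃə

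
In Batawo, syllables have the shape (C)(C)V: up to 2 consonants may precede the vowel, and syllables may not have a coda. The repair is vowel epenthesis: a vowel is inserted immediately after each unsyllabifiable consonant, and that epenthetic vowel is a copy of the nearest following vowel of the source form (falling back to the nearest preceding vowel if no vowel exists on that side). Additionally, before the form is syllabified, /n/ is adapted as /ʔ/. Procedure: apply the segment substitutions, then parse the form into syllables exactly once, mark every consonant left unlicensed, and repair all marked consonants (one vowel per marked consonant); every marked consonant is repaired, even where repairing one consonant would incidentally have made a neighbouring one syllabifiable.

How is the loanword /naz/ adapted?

Substitution: /n/ → /ʔ/, giving /ʔaz/.
Under (C)(C)V, the unsyllabifiable consonants are /z/ (no codas are permitted; onsets may contain at most 2 consonants).
Epenthesis after each stranded consonant: /z/ → /za/.

ʔaza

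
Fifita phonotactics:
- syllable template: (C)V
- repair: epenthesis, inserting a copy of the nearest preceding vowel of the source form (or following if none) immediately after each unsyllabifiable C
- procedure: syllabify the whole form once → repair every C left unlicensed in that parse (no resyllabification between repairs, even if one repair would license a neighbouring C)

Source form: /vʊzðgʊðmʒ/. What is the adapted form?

vʊzʊðʊgʊðʊmʊʒʊ

The consonants /z/, /ð/, /ð/, /m/, /ʒ/ cannot be parsed into a legal (C)V syllable (no codas are permitted; onsets are limited to one consonant).
Each unlicensed consonant becomes the onset of a new syllable: /z/ → /zʊ/, /ð/ → /ðʊ/, /ð/ → /ðʊ/, /m/ → /mʊ/, /ʒ/ → /ʒʊ/.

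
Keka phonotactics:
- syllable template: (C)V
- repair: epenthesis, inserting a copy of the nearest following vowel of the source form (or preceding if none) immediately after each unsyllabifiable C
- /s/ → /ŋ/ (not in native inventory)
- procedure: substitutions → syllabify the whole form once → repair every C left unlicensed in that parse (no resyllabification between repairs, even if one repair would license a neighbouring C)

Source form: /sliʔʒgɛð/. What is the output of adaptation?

Substitution: /s/ → /ŋ/, giving /ŋliʔʒgɛð/.
Syllabifying with onset maximization leaves /ŋ/, /ʔ/, /ʒ/, /ð/ stranded (no codas are permitted; onsets are limited to one consonant).
Inserting the epenthetic vowel yields /ŋ/ → /ŋi/, /ʔ/ → /ʔɛ/, /ʒ/ → /ʒɛ/, /ð/ → /ðɛ/.

ŋiliʔɛʒɛgɛðɛ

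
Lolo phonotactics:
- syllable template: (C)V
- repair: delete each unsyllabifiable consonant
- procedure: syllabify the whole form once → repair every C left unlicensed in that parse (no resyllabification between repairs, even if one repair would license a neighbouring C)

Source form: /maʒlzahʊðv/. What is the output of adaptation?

The consonants /ʒ/, /l/, /ð/, /v/ cannot be parsed into a legal (C)V syllable (no codas are permitted; onsets are limited to one consonant).
Deleting the stranded consonants removes /ʒ/, /l/, /ð/, /v/.

mazahʊ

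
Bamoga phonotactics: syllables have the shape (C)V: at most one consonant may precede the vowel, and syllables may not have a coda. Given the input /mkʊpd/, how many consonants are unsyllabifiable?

3

Syllabifying with onset maximization leaves /m/, /p/, /d/ stranded (no codas are permitted; onsets are limited to one consonant).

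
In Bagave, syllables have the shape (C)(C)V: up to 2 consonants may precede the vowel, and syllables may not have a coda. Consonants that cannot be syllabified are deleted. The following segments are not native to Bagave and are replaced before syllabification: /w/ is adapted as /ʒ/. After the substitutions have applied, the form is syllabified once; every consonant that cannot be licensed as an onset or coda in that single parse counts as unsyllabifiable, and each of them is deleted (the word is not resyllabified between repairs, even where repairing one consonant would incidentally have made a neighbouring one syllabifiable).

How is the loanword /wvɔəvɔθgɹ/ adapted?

Substitution: /w/ → /ʒ/, giving /ʒvɔəvɔθgɹ/.
The consonants /θ/, /g/, /ɹ/ cannot be parsed into a legal (C)(C)V syllable (no codas are permitted; onsets may contain at most 2 consonants).
Deleting the stranded consonants removes /θ/, /g/, /ɹ/.

ʒvɔəvɔ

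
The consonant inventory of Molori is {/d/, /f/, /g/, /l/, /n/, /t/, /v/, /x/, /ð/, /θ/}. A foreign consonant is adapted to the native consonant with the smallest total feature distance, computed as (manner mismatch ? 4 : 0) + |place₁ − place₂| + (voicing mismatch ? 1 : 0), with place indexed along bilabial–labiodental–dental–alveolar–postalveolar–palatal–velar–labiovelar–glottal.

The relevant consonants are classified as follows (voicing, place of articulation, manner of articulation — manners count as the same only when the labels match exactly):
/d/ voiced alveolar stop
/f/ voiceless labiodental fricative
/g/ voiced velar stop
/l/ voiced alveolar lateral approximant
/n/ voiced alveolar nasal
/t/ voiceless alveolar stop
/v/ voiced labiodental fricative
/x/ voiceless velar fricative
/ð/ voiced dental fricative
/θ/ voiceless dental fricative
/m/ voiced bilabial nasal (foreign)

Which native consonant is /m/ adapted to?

/n/ is closest: same manner (nasal), place distance 3 (bilabial→alveolar), same voicing; total 3. Next closest is /v/ at distance 5.

n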